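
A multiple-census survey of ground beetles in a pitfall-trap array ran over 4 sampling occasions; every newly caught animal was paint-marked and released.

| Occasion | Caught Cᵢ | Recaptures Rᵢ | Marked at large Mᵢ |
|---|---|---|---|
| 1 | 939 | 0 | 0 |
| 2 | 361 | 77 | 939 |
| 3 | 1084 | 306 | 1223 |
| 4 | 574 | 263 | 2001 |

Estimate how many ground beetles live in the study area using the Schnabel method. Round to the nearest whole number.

Σ MᵢCᵢ = 0·939 + 939·361 + 1223·1084 + 2001·574 = 0 + 338979 + 1325732 + 1148574 = 2813285
Σ Rᵢ = 0 + 77 + 306 + 263 = 646
N̂ = 2813285 / 646 ≈ 4354.9 → 4355

N ≈ 4355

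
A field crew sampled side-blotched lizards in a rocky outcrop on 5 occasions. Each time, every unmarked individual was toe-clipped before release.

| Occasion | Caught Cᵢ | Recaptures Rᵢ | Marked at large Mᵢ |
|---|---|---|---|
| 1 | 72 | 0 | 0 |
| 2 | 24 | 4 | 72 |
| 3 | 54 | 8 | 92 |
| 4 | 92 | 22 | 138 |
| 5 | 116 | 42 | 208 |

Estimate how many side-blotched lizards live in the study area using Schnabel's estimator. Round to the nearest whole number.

N ≈ 573

Σ MᵢCᵢ = 0·72 + 72·24 + 92·54 + 138·92 + 208·116 = 0 + 1728 + 4968 + 12696 + 24128 = 43520
Σ Rᵢ = 0 + 4 + 8 + 22 + 42 = 76
N̂ = 43520 / 76 ≈ 572.6 → 573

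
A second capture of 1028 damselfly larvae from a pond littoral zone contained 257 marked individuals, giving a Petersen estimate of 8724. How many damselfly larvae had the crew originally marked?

From N = M·C/R: M = N·R / C = 8724·257 / 1028 = 2242068 / 1028 = 2181.

M = 2181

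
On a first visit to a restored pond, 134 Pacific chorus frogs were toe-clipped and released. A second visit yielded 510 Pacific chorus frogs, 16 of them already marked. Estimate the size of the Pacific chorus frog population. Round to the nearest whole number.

Lincoln-Petersen assumes M/N = R/C, so N = M·C / R.
N = (134 × 510) / 16 = 68340 / 16 ≈ 4271.2 → 4271

N ≈ 4271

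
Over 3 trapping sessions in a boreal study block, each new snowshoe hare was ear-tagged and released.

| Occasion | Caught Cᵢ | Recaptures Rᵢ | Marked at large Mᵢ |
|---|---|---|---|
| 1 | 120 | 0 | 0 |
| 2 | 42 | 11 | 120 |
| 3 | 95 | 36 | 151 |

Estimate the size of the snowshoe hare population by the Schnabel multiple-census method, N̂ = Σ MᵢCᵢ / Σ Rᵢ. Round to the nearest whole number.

Σ MᵢCᵢ = 0·120 + 120·42 + 151·95 = 0 + 5040 + 14345 = 19385
Σ Rᵢ = 0 + 11 + 36 = 47
N̂ = 19385 / 47 ≈ 412.4 → 412

N ≈ 412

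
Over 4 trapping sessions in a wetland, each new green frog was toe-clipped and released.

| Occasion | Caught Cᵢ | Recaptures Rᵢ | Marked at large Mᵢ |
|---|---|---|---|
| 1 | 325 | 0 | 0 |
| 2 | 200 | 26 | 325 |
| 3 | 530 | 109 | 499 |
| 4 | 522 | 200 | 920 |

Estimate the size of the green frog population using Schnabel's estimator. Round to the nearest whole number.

Σ MᵢCᵢ = 0·325 + 325·200 + 499·530 + 920·522 = 0 + 65000 + 264470 + 480240 = 809710
Σ Rᵢ = 0 + 26 + 109 + 200 = 335
N̂ = 809710 / 335 ≈ 2417.0 → 2417

N ≈ 2417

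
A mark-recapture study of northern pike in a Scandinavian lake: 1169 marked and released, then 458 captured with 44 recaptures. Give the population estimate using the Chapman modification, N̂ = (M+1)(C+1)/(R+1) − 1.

N̂ = (1169+1)(458+1)/(44+1) − 1 = 1170·459/45 − 1
= 537030/45 − 1 = 11934 − 1 = 11933

N = 11,933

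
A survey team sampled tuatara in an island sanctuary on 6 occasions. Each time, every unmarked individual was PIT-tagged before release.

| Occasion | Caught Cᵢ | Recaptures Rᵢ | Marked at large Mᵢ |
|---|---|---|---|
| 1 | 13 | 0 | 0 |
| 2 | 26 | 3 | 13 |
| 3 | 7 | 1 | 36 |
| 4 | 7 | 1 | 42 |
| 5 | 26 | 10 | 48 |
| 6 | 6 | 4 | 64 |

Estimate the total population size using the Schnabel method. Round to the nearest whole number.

N ≈ 132

Σ MᵢCᵢ = 0·13 + 13·26 + 36·7 + 42·7 + 48·26 + 64·6 = 0 + 338 + 252 + 294 + 1248 + 384 = 2516
Σ Rᵢ = 0 + 3 + 1 + 1 + 10 + 4 = 19
N̂ = 2516 / 19 ≈ 132.4 → 132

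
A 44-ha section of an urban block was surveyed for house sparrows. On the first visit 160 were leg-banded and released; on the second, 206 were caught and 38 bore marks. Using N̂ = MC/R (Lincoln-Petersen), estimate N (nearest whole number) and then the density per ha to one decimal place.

density ≈ 19.7 house sparrows per ha

N̂ = 160·206/38 = 32960/38 ≈ 867.4 → 867
Density = N̂ / area = 867 / 44 ≈ 19.70 → 19.7 per ha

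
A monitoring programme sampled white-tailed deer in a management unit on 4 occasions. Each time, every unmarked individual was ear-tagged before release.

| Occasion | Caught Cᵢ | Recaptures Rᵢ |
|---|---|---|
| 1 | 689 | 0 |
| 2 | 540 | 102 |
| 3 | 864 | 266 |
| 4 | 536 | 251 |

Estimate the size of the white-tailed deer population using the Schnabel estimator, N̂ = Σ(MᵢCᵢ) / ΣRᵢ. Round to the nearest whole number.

Marked at large before each occasion: Mᵢ = Σⱼ<ᵢ (Cⱼ − Rⱼ) → M1=0, M2=689, M3=1127, M4=1725
Σ MᵢCᵢ = 0·689 + 689·540 + 1127·864 + 1725·536 = 0 + 372060 + 973728 + 924600 = 2270388
Σ Rᵢ = 0 + 102 + 266 + 251 = 619
N̂ = 2270388 / 619 ≈ 3667.8 → 3668

N ≈ 3668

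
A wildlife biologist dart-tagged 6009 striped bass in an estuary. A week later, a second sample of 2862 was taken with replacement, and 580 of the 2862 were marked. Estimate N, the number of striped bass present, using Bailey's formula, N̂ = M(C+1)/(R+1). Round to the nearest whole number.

N̂ = 6009·(2862+1)/(580+1) = 6009·2863/581 = 17203767/581 ≈ 29610.6 → 29611

N ≈ 29,611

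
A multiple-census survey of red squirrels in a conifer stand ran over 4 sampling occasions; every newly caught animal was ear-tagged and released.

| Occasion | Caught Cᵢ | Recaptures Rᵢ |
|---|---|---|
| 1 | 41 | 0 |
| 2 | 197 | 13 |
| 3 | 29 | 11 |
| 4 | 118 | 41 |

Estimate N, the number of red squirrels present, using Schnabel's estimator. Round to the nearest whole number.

N ≈ 666

Marked at large before each occasion: Mᵢ = Σⱼ<ᵢ (Cⱼ − Rⱼ) → M1=0, M2=41, M3=225, M4=243
Σ MᵢCᵢ = 0·41 + 41·197 + 225·29 + 243·118 = 0 + 8077 + 6525 + 28674 = 43276
Σ Rᵢ = 0 + 13 + 11 + 41 = 65
N̂ = 43276 / 65 ≈ 665.8 → 666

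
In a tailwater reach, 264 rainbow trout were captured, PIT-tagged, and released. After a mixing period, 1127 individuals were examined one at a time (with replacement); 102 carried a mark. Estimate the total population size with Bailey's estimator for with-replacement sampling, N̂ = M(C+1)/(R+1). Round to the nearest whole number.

N̂ = 264·(1127+1)/(102+1) = 264·1128/103 = 297792/103 ≈ 2891.2 → 2891

N ≈ 2891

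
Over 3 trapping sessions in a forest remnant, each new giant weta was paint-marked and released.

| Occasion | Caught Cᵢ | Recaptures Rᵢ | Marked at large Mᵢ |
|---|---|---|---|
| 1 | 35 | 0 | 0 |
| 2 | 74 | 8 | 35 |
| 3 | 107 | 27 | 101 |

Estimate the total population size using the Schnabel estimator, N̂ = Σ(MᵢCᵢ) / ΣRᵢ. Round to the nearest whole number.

Σ MᵢCᵢ = 0·35 + 35·74 + 101·107 = 0 + 2590 + 10807 = 13397
Σ Rᵢ = 0 + 8 + 27 = 35
N̂ = 13397 / 35 ≈ 382.8 → 383

N ≈ 383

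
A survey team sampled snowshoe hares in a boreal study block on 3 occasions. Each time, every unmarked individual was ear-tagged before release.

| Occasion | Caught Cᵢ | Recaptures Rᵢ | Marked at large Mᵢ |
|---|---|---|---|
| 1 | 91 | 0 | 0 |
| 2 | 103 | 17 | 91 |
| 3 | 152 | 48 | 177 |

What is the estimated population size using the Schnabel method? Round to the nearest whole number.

N ≈ 558

Σ MᵢCᵢ = 0·91 + 91·103 + 177·152 = 0 + 9373 + 26904 = 36277
Σ Rᵢ = 0 + 17 + 48 = 65
N̂ = 36277 / 65 ≈ 558.1 → 558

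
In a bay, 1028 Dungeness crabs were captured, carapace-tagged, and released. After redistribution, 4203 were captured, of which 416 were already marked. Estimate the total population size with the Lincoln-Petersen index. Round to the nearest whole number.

Lincoln-Petersen assumes M/N = R/C, so N = M·C / R.
N = (1028 × 4203) / 416 = 4320684 / 416 ≈ 10386.3 → 10386

N ≈ 10,386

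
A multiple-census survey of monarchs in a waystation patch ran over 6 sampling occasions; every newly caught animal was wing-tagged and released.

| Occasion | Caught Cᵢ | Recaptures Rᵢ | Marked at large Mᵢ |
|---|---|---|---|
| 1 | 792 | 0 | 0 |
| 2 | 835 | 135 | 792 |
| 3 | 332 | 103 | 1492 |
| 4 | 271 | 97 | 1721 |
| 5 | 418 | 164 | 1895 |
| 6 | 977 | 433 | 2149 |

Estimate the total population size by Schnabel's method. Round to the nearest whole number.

Σ MᵢCᵢ = 0·792 + 792·835 + 1492·332 + 1721·271 + 1895·418 + 2149·977 = 0 + 661320 + 495344 + 466391 + 792110 + 2099573 = 4514738
Σ Rᵢ = 0 + 135 + 103 + 97 + 164 + 433 = 932
N̂ = 4514738 / 932 ≈ 4844.1 → 4844

N ≈ 4844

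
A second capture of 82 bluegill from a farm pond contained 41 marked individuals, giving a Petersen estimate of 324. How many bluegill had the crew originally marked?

M = 162

From N = M·C/R: M = N·R / C = 324·41 / 82 = 13284 / 82 = 162.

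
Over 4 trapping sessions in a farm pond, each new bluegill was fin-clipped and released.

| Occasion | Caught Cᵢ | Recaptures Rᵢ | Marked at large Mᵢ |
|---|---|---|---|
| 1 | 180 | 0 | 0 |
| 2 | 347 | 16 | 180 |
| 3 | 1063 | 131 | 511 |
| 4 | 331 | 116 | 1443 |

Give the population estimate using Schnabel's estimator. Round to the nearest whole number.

N ≈ 4119

Σ MᵢCᵢ = 0·180 + 180·347 + 511·1063 + 1443·331 = 0 + 62460 + 543193 + 477633 = 1083286
Σ Rᵢ = 0 + 16 + 131 + 116 = 263
N̂ = 1083286 / 263 ≈ 4119.0 → 4119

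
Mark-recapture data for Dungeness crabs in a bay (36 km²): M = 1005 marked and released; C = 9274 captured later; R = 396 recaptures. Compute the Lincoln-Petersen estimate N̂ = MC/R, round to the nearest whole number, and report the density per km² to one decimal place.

N̂ = 1005·9274/396 = 9320370/396 ≈ 23536.3 → 23536
Density = N̂ / area = 23536 / 36 ≈ 653.78 → 653.8 per km²

density ≈ 653.8 Dungeness crabs per km²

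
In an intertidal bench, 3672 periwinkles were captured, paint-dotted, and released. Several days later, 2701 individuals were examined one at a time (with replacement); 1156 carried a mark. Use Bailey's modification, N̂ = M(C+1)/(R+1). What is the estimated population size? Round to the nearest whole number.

N̂ = 3672·(2701+1)/(1156+1) = 3672·2702/1157 = 9921744/1157 ≈ 8575.4 → 8575

N ≈ 8575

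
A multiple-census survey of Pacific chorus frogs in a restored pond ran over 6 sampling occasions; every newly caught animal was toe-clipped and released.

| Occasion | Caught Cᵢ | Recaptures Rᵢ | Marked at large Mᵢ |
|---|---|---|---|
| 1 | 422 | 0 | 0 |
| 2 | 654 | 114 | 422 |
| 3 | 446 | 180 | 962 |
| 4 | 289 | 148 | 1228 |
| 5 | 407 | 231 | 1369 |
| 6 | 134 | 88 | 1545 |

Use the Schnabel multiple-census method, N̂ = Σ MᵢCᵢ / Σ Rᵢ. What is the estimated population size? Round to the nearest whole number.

N ≈ 2397

Σ MᵢCᵢ = 0·422 + 422·654 + 962·446 + 1228·289 + 1369·407 + 1545·134 = 0 + 275988 + 429052 + 354892 + 557183 + 207030 = 1824145
Σ Rᵢ = 0 + 114 + 180 + 148 + 231 + 88 = 761
N̂ = 1824145 / 761 ≈ 2397.0 → 2397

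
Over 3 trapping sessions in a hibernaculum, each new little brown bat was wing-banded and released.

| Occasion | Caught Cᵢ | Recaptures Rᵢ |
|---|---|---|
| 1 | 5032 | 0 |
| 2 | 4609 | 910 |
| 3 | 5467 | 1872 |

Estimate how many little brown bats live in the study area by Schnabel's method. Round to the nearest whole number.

N ≈ 25,494

Marked at large before each occasion: Mᵢ = Σⱼ<ᵢ (Cⱼ − Rⱼ) → M1=0, M2=5032, M3=8731
Σ MᵢCᵢ = 0·5032 + 5032·4609 + 8731·5467 = 0 + 23192488 + 47732377 = 70924865
Σ Rᵢ = 0 + 910 + 1872 = 2782
N̂ = 70924865 / 2782 ≈ 25494.2 → 25494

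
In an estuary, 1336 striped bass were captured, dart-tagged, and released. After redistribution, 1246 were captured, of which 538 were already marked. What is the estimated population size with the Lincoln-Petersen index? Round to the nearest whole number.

N ≈ 3094

The marked fraction in the recapture sample should equal the marked fraction in the population: 538/1246 = 1336/N.
N = (1336 × 1246) / 538 = 1664656 / 538 ≈ 3094.2 → 3094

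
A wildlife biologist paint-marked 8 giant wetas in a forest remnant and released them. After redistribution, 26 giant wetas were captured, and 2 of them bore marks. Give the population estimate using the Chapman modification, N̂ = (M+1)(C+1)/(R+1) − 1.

N = 80

N̂ = (8+1)(26+1)/(2+1) − 1 = 9·27/3 − 1
= 243/3 − 1 = 81 − 1 = 80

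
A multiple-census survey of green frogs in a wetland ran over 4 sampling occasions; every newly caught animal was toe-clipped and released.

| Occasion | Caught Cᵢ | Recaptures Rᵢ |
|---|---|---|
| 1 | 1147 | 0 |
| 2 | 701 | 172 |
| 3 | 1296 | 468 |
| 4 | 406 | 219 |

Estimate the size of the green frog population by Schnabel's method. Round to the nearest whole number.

N ≈ 4648

Marked at large before each occasion: Mᵢ = Σⱼ<ᵢ (Cⱼ − Rⱼ) → M1=0, M2=1147, M3=1676, M4=2504
Σ MᵢCᵢ = 0·1147 + 1147·701 + 1676·1296 + 2504·406 = 0 + 804047 + 2172096 + 1016624 = 3992767
Σ Rᵢ = 0 + 172 + 468 + 219 = 859
N̂ = 3992767 / 859 ≈ 4648.2 → 4648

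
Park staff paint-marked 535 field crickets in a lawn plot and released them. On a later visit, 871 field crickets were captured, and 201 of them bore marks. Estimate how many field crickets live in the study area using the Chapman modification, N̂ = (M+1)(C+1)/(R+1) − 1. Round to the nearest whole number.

N̂ = (535+1)(871+1)/(201+1) − 1 = 536·872/202 − 1
= 467392/202 − 1 ≈ 2313.8 − 1 ≈ 2312.8 → 2313

N ≈ 2313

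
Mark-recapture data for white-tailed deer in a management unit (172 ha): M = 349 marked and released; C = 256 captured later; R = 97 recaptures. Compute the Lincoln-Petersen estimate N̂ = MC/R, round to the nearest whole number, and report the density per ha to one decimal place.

density ≈ 5.4 white-tailed deer per ha

N̂ = 349·256/97 = 89344/97 ≈ 921.1 → 921
Density = N̂ / area = 921 / 172 ≈ 5.35 → 5.4 per ha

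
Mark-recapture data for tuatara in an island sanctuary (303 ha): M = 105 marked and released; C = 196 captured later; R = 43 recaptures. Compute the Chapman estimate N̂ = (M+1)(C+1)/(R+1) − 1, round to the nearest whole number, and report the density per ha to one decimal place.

density ≈ 1.6 tuatara per ha

N̂ = 106·197/44 − 1 = 20882/44 − 1 ≈ 473.6 → 474
Density = N̂ / area = 474 / 303 ≈ 1.56 → 1.6 per ha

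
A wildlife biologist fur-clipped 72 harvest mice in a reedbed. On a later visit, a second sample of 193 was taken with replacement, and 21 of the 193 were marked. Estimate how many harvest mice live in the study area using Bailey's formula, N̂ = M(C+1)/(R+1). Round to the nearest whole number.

N̂ = 72·(193+1)/(21+1) = 72·194/22 = 13968/22 ≈ 634.9 → 635

N ≈ 635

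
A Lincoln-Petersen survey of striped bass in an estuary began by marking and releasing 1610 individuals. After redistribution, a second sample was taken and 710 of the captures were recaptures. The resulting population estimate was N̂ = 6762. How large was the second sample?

C = 2982

From N = M·C/R: C = N·R / M = 6762·710 / 1610 = 4801020 / 1610 = 2982.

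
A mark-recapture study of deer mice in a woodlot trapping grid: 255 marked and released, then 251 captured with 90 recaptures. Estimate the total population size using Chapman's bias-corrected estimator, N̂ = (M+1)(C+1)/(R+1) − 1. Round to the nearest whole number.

N ≈ 708

N̂ = (255+1)(251+1)/(90+1) − 1 = 256·252/91 − 1
= 64512/91 − 1 ≈ 708.9 − 1 ≈ 707.9 → 708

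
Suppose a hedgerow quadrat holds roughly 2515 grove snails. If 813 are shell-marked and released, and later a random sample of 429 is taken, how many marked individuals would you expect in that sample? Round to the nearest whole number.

Expected recaptures E[R] = M·C / N.
E[R] = 813 × 429 / 2515 = 348777 / 2515 ≈ 138.7 → 139

expected recaptures ≈ 139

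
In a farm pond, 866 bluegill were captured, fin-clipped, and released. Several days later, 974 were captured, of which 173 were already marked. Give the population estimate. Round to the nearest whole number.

If marked individuals mix randomly, R/C ≈ M/N, giving N ≈ M·C/R.
N = (866 × 974) / 173 = 843484 / 173 ≈ 4875.6 → 4876

N ≈ 4876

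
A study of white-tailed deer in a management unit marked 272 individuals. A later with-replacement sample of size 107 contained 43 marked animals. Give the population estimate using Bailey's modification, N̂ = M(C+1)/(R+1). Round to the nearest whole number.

N ≈ 668

N̂ = 272·(107+1)/(43+1) = 272·108/44 = 29376/44 ≈ 667.6 → 668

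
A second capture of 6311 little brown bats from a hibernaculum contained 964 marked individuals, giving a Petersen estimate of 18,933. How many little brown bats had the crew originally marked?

From N = M·C/R: M = N·R / C = 18933·964 / 6311 = 18251412 / 6311 = 2892.

M = 2892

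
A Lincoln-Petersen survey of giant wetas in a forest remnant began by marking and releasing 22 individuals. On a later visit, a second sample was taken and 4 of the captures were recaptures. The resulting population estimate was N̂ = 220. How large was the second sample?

From N = M·C/R: C = N·R / M = 220·4 / 22 = 880 / 22 = 40.

C = 40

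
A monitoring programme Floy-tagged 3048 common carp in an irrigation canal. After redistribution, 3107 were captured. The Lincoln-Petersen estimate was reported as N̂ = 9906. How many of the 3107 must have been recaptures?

R = 956

From N = M·C/R: R = M·C / N = 3048·3107 / 9906 = 9470136 / 9906 = 956.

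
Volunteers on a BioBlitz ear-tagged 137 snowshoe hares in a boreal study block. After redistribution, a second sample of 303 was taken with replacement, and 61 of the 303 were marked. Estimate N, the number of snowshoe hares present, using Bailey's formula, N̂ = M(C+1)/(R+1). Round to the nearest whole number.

N̂ = 137·(303+1)/(61+1) = 137·304/62 = 41648/62 ≈ 671.7 → 672

N ≈ 672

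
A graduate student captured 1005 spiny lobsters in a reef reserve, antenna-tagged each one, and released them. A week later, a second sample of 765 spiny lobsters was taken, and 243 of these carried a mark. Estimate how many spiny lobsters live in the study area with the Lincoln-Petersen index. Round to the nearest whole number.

If marked individuals mix randomly, R/C ≈ M/N, giving N ≈ M·C/R.
N = (1005 × 765) / 243 = 768825 / 243 ≈ 3163.9 → 3164

N ≈ 3164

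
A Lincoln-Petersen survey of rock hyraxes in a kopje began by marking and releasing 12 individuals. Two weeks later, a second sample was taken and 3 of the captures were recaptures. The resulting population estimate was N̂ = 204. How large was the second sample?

From N = M·C/R: C = N·R / M = 204·3 / 12 = 612 / 12 = 51.

C = 51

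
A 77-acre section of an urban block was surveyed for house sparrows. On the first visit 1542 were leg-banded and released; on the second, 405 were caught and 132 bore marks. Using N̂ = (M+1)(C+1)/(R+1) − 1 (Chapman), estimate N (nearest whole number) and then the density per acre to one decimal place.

N̂ = 1543·406/133 − 1 = 626458/133 − 1 ≈ 4709.2 → 4709
Density = N̂ / area = 4709 / 77 ≈ 61.16 → 61.2 per acre

density ≈ 61.2 house sparrows per acre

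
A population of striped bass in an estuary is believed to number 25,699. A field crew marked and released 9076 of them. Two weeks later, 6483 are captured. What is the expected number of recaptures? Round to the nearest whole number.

The marked fraction of the population is 9076/25699, so in a sample of 6483 expect C·(M/N) marked.
E[R] = 9076 × 6483 / 25699 = 58839708 / 25699 ≈ 2289.6 → 2290

expected recaptures ≈ 2290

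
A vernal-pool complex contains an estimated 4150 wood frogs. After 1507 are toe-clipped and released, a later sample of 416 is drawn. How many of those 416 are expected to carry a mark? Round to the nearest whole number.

expected recaptures ≈ 151

Expected recaptures E[R] = M·C / N.
E[R] = 1507 × 416 / 4150 = 626912 / 4150 ≈ 151.1 → 151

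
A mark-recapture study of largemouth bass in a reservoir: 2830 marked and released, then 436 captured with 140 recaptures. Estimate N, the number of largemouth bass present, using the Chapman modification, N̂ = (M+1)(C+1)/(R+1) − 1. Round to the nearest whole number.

N ≈ 8773

N̂ = (2830+1)(436+1)/(140+1) − 1 = 2831·437/141 − 1
= 1237147/141 − 1 ≈ 8774.1 − 1 ≈ 8773.1 → 8773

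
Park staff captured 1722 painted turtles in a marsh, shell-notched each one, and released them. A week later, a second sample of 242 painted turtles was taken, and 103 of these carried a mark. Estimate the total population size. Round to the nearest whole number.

N ≈ 4046

N = (1722 × 242) / 103 = 416724 / 103 ≈ 4045.9 → 4046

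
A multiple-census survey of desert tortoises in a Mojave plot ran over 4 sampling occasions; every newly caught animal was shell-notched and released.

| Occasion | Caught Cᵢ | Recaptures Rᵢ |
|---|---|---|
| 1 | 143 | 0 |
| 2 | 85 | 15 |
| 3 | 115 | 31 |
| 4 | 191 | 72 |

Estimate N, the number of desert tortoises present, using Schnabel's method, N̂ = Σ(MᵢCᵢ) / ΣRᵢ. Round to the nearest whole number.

N ≈ 791

Marked at large before each occasion: Mᵢ = Σⱼ<ᵢ (Cⱼ − Rⱼ) → M1=0, M2=143, M3=213, M4=297
Σ MᵢCᵢ = 0·143 + 143·85 + 213·115 + 297·191 = 0 + 12155 + 24495 + 56727 = 93377
Σ Rᵢ = 0 + 15 + 31 + 72 = 118
N̂ = 93377 / 118 ≈ 791.3 → 791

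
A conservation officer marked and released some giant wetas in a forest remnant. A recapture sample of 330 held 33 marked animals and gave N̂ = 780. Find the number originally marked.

From N = M·C/R: M = N·R / C = 780·33 / 330 = 25740 / 330 = 78.

M = 78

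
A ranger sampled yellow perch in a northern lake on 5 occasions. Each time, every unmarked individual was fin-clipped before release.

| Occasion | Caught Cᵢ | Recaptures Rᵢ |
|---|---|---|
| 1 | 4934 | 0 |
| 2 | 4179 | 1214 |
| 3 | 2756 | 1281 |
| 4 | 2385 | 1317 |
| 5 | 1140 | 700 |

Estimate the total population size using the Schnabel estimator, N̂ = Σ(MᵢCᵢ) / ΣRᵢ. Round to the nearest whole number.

Marked at large before each occasion: Mᵢ = Σⱼ<ᵢ (Cⱼ − Rⱼ) → M1=0, M2=4934, M3=7899, M4=9374, M5=10442
Σ MᵢCᵢ = 0·4934 + 4934·4179 + 7899·2756 + 9374·2385 + 10442·1140 = 0 + 20619186 + 21769644 + 22356990 + 11903880 = 76649700
Σ Rᵢ = 0 + 1214 + 1281 + 1317 + 700 = 4512
N̂ = 76649700 / 4512 ≈ 16988.0 → 16988

N ≈ 16,988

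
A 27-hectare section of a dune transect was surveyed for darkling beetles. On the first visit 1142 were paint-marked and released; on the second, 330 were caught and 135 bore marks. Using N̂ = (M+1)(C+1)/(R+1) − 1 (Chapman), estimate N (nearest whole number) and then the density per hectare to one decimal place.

density ≈ 103.0 darkling beetles per hectare

N̂ = 1143·331/136 − 1 = 378333/136 − 1 ≈ 2780.9 → 2781
Density = N̂ / area = 2781 / 27 = 103.0 per hectare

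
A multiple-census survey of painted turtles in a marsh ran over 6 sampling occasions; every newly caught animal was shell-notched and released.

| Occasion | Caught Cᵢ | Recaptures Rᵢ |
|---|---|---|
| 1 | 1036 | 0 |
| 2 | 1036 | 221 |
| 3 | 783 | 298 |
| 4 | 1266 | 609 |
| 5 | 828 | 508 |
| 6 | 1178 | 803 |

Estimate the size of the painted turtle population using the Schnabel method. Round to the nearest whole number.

Marked at large before each occasion: Mᵢ = Σⱼ<ᵢ (Cⱼ − Rⱼ) → M1=0, M2=1036, M3=1851, M4=2336, M5=2993, M6=3313
Σ MᵢCᵢ = 0·1036 + 1036·1036 + 1851·783 + 2336·1266 + 2993·828 + 3313·1178 = 0 + 1073296 + 1449333 + 2957376 + 2478204 + 3902714 = 11860923
Σ Rᵢ = 0 + 221 + 298 + 609 + 508 + 803 = 2439
N̂ = 11860923 / 2439 ≈ 4863.0 → 4863

N ≈ 4863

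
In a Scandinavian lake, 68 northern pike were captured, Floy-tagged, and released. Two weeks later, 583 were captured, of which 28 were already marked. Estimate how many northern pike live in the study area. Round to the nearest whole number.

N ≈ 1416

N = (68 × 583) / 28 = 39644 / 28 ≈ 1415.9 → 1416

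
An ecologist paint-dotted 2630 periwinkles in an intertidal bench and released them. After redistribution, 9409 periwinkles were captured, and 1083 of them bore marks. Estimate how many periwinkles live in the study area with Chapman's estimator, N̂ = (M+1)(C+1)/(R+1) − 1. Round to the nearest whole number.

N̂ = (2630+1)(9409+1)/(1083+1) − 1 = 2631·9410/1084 − 1
= 24757710/1084 − 1 ≈ 22839.2 − 1 ≈ 22838.2 → 22838

N ≈ 22,838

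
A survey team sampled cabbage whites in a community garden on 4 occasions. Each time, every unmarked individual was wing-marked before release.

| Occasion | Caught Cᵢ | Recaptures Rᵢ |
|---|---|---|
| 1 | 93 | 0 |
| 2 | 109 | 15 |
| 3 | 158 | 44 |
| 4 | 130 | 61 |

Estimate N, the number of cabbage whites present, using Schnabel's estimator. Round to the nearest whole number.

Marked at large before each occasion: Mᵢ = Σⱼ<ᵢ (Cⱼ − Rⱼ) → M1=0, M2=93, M3=187, M4=301
Σ MᵢCᵢ = 0·93 + 93·109 + 187·158 + 301·130 = 0 + 10137 + 29546 + 39130 = 78813
Σ Rᵢ = 0 + 15 + 44 + 61 = 120
N̂ = 78813 / 120 ≈ 656.8 → 657

N ≈ 657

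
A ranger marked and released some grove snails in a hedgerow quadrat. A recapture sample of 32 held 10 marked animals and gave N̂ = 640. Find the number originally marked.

M = 200

From N = M·C/R: M = N·R / C = 640·10 / 32 = 6400 / 32 = 200.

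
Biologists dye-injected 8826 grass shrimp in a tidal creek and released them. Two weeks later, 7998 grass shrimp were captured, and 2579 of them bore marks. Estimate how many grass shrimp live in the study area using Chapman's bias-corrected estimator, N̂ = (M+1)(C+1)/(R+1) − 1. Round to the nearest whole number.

N ≈ 27,366

N̂ = (8826+1)(7998+1)/(2579+1) − 1 = 8827·7999/2580 − 1
= 70607173/2580 − 1 ≈ 27367.1 − 1 ≈ 27366.1 → 27366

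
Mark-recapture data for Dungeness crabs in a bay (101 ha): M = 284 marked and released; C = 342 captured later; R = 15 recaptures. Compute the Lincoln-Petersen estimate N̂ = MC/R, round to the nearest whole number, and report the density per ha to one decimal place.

N̂ = 284·342/15 = 97128/15 ≈ 6475.2 → 6475
Density = N̂ / area = 6475 / 101 ≈ 64.11 → 64.1 per ha

density ≈ 64.1 Dungeness crabs per ha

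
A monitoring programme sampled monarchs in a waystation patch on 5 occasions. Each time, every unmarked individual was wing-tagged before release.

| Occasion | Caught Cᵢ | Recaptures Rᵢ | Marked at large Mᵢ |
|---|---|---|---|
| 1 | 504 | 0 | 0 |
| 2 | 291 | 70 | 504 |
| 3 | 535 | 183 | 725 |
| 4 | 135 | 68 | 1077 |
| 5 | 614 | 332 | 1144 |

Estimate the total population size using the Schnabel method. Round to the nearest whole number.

Σ MᵢCᵢ = 0·504 + 504·291 + 725·535 + 1077·135 + 1144·614 = 0 + 146664 + 387875 + 145395 + 702416 = 1382350
Σ Rᵢ = 0 + 70 + 183 + 68 + 332 = 653
N̂ = 1382350 / 653 ≈ 2116.9 → 2117

N ≈ 2117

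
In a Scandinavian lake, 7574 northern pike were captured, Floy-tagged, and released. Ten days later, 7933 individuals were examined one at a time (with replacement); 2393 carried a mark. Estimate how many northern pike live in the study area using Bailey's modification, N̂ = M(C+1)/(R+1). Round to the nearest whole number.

N ≈ 25,101

N̂ = 7574·(7933+1)/(2393+1) = 7574·7934/2394 = 60092116/2394 ≈ 25101.1 → 25101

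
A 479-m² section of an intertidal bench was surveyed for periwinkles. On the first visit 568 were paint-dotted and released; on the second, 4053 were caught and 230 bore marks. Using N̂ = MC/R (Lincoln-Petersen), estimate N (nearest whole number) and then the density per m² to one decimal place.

density ≈ 20.9 periwinkles per m²

N̂ = 568·4053/230 = 2302104/230 ≈ 10009.1 → 10009
Density = N̂ / area = 10009 / 479 ≈ 20.90 → 20.9 per m²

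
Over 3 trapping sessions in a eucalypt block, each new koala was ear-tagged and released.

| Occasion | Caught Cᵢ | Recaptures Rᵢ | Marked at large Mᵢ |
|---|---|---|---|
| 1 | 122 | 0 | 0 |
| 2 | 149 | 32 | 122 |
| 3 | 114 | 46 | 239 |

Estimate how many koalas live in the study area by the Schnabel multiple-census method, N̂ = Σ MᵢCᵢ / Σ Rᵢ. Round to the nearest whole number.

N ≈ 582

Σ MᵢCᵢ = 0·122 + 122·149 + 239·114 = 0 + 18178 + 27246 = 45424
Σ Rᵢ = 0 + 32 + 46 = 78
N̂ = 45424 / 78 ≈ 582.4 → 582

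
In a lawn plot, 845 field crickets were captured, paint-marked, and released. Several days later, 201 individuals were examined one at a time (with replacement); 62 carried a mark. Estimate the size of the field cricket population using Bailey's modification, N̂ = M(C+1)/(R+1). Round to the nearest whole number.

N ≈ 2709

N̂ = 845·(201+1)/(62+1) = 845·202/63 = 170690/63 ≈ 2709.4 → 2709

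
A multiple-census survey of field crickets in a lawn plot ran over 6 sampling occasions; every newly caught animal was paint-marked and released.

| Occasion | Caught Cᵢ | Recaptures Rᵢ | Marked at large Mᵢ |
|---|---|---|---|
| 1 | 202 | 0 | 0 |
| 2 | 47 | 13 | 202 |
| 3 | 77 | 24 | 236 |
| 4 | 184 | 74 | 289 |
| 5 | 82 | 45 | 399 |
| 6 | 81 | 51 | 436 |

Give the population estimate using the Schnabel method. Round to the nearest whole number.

N ≈ 719

Σ MᵢCᵢ = 0·202 + 202·47 + 236·77 + 289·184 + 399·82 + 436·81 = 0 + 9494 + 18172 + 53176 + 32718 + 35316 = 148876
Σ Rᵢ = 0 + 13 + 24 + 74 + 45 + 51 = 207
N̂ = 148876 / 207 ≈ 719.2 → 719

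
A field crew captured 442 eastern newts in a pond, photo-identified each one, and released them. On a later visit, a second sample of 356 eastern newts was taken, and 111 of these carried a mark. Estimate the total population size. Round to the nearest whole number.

N ≈ 1418

The marked fraction in the recapture sample should equal the marked fraction in the population: 111/356 = 442/N.
N = (442 × 356) / 111 = 157352 / 111 ≈ 1417.6 → 1418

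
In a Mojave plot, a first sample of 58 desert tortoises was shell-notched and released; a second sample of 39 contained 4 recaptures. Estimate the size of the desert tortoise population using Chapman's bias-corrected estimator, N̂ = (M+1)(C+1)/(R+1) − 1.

N̂ = (58+1)(39+1)/(4+1) − 1 = 59·40/5 − 1
= 2360/5 − 1 = 472 − 1 = 471

N = 471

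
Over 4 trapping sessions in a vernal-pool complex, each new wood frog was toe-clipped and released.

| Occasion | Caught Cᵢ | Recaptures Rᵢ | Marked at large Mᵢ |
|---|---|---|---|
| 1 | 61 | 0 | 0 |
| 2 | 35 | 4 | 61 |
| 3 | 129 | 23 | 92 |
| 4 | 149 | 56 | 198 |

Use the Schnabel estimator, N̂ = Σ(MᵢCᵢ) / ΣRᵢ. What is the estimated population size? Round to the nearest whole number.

Σ MᵢCᵢ = 0·61 + 61·35 + 92·129 + 198·149 = 0 + 2135 + 11868 + 29502 = 43505
Σ Rᵢ = 0 + 4 + 23 + 56 = 83
N̂ = 43505 / 83 ≈ 524.2 → 524

N ≈ 524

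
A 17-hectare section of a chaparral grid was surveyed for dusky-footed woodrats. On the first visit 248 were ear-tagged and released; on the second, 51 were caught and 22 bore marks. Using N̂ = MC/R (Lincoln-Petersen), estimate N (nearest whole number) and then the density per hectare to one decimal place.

density ≈ 33.8 dusky-footed woodrats per hectare

N̂ = 248·51/22 = 12648/22 ≈ 574.9 → 575
Density = N̂ / area = 575 / 17 ≈ 33.82 → 33.8 per hectare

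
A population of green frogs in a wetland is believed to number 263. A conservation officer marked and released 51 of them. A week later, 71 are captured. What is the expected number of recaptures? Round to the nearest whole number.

Expected recaptures E[R] = M·C / N.
E[R] = 51 × 71 / 263 = 3621 / 263 ≈ 13.8 → 14

expected recaptures ≈ 14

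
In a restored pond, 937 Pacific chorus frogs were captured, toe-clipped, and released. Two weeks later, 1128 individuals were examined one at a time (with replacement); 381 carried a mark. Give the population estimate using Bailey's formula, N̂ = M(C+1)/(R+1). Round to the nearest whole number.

N ≈ 2769

N̂ = 937·(1128+1)/(381+1) = 937·1129/382 = 1057873/382 ≈ 2769.3 → 2769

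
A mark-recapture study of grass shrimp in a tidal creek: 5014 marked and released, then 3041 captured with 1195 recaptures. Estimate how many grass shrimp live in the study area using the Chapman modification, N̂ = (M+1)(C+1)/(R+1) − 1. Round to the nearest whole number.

N ≈ 12,755

N̂ = (5014+1)(3041+1)/(1195+1) − 1 = 5015·3042/1196 − 1
= 15255630/1196 − 1 ≈ 12755.5 − 1 ≈ 12754.5 → 12755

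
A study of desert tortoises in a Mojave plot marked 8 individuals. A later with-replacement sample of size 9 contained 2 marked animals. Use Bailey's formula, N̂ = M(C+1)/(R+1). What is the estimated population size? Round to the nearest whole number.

N ≈ 27

N̂ = 8·(9+1)/(2+1) = 8·10/3 = 80/3 ≈ 26.7 → 27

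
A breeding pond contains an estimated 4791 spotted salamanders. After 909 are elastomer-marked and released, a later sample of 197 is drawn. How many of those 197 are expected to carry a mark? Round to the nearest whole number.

expected recaptures ≈ 37

Expected recaptures E[R] = M·C / N.
E[R] = 909 × 197 / 4791 = 179073 / 4791 ≈ 37.4 → 37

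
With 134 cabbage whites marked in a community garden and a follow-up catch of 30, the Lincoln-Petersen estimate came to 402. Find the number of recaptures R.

From N = M·C/R: R = M·C / N = 134·30 / 402 = 4020 / 402 = 10.

R = 10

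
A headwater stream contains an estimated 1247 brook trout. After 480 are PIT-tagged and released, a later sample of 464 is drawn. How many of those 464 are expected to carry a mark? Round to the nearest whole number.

The marked fraction of the population is 480/1247, so in a sample of 464 expect C·(M/N) marked.
E[R] = 480 × 464 / 1247 = 222720 / 1247 ≈ 178.6 → 179

expected recaptures ≈ 179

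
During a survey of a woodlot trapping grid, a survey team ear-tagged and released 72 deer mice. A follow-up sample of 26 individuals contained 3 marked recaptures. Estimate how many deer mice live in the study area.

N = (72 × 26) / 3 = 1872 / 3 = 624

N = 624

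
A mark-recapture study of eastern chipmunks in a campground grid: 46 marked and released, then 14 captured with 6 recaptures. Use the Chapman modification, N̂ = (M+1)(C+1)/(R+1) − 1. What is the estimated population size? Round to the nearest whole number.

N̂ = (46+1)(14+1)/(6+1) − 1 = 47·15/7 − 1
= 705/7 − 1 ≈ 100.7 − 1 ≈ 99.7 → 100

N ≈ 100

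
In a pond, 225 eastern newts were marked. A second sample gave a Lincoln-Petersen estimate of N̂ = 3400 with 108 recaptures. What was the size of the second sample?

From N = M·C/R: C = N·R / M = 3400·108 / 225 = 367200 / 225 = 1632.

C = 1632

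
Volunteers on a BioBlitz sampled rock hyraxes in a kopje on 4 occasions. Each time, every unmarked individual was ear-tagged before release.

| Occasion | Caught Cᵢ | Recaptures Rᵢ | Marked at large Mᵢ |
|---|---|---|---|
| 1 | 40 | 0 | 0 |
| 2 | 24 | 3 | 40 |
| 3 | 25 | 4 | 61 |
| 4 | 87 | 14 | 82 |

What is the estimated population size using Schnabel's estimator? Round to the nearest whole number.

Σ MᵢCᵢ = 0·40 + 40·24 + 61·25 + 82·87 = 0 + 960 + 1525 + 7134 = 9619
Σ Rᵢ = 0 + 3 + 4 + 14 = 21
N̂ = 9619 / 21 ≈ 458.0 → 458

N ≈ 458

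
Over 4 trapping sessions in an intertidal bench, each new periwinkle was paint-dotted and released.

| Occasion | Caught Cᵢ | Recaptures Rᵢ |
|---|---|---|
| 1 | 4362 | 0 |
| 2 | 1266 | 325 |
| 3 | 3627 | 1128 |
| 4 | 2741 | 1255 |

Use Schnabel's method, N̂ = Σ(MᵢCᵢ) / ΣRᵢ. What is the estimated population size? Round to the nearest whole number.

Marked at large before each occasion: Mᵢ = Σⱼ<ᵢ (Cⱼ − Rⱼ) → M1=0, M2=4362, M3=5303, M4=7802
Σ MᵢCᵢ = 0·4362 + 4362·1266 + 5303·3627 + 7802·2741 = 0 + 5522292 + 19233981 + 21385282 = 46141555
Σ Rᵢ = 0 + 325 + 1128 + 1255 = 2708
N̂ = 46141555 / 2708 ≈ 17039.0 → 17039

N ≈ 17,039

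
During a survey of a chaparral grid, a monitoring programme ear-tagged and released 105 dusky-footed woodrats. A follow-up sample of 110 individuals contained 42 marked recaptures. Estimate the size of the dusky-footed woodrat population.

N = 275

N = (105 × 110) / 42 = 11550 / 42 = 275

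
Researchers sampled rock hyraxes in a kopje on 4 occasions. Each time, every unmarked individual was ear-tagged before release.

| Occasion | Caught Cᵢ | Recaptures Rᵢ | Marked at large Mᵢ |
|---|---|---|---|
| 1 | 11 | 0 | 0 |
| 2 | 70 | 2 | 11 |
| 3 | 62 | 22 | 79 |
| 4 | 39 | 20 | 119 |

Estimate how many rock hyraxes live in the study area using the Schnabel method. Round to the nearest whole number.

N ≈ 234

Σ MᵢCᵢ = 0·11 + 11·70 + 79·62 + 119·39 = 0 + 770 + 4898 + 4641 = 10309
Σ Rᵢ = 0 + 2 + 22 + 20 = 44
N̂ = 10309 / 44 ≈ 234.3 → 234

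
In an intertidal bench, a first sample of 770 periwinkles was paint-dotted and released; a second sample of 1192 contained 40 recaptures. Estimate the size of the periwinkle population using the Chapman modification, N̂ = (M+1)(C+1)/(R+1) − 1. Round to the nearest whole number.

N ≈ 22,433

N̂ = (770+1)(1192+1)/(40+1) − 1 = 771·1193/41 − 1
= 919803/41 − 1 ≈ 22434.2 − 1 ≈ 22433.2 → 22433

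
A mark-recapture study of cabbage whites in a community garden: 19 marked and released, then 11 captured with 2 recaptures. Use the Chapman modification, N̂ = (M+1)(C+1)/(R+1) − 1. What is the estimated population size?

N̂ = (19+1)(11+1)/(2+1) − 1 = 20·12/3 − 1
= 240/3 − 1 = 80 − 1 = 79

N = 79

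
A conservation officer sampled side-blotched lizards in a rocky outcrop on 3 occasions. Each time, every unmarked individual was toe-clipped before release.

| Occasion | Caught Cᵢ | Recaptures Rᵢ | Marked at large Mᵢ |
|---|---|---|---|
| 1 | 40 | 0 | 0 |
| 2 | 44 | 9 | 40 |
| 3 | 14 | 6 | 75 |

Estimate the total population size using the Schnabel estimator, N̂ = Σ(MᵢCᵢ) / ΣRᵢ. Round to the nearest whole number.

Σ MᵢCᵢ = 0·40 + 40·44 + 75·14 = 0 + 1760 + 1050 = 2810
Σ Rᵢ = 0 + 9 + 6 = 15
N̂ = 2810 / 15 ≈ 187.3 → 187

N ≈ 187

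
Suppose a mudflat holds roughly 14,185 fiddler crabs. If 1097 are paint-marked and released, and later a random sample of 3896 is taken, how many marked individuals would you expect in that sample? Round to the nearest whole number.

expected recaptures ≈ 301

The marked fraction of the population is 1097/14185, so in a sample of 3896 expect C·(M/N) marked.
E[R] = 1097 × 3896 / 14185 = 4273912 / 14185 ≈ 301.3 → 301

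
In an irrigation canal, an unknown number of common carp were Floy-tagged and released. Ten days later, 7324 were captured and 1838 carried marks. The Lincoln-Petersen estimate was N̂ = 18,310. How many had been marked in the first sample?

M = 4595

From N = M·C/R: M = N·R / C = 18310·1838 / 7324 = 33653780 / 7324 = 4595.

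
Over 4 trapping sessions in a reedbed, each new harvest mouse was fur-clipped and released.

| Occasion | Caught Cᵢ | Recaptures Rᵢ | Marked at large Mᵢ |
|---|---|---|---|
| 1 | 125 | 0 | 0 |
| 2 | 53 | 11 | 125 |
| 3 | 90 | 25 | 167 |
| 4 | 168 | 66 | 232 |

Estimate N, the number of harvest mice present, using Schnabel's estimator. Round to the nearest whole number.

Σ MᵢCᵢ = 0·125 + 125·53 + 167·90 + 232·168 = 0 + 6625 + 15030 + 38976 = 60631
Σ Rᵢ = 0 + 11 + 25 + 66 = 102
N̂ = 60631 / 102 ≈ 594.4 → 594

N ≈ 594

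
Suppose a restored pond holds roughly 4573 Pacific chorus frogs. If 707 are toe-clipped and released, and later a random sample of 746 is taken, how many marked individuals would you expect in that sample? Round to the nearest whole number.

expected recaptures ≈ 115

Expected recaptures E[R] = M·C / N.
E[R] = 707 × 746 / 4573 = 527422 / 4573 ≈ 115.3 → 115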